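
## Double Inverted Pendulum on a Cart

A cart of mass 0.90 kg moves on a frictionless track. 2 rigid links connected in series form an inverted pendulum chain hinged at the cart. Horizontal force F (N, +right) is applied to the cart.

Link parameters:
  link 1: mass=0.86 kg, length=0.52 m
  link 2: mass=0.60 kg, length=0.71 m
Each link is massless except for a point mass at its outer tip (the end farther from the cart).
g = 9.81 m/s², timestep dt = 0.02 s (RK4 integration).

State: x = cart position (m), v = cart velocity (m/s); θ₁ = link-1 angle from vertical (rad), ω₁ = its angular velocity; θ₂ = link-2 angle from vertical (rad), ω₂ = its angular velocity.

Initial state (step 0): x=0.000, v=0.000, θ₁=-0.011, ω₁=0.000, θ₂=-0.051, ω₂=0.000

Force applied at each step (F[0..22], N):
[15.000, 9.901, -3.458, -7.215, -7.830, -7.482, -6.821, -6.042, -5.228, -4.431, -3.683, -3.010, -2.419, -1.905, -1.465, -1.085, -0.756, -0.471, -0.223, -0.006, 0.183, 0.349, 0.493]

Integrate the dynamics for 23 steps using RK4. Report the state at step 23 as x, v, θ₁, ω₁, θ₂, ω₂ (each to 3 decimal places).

apply F[0]=+15.000 → step 1: x=0.003, v=0.337, θ₁=-0.017, ω₁=-0.644, θ₂=-0.051, ω₂=-0.017
apply F[1]=+9.901 → step 2: x=0.012, v=0.565, θ₁=-0.035, ω₁=-1.085, θ₂=-0.052, ω₂=-0.029
apply F[2]=-3.458 → step 3: x=0.023, v=0.502, θ₁=-0.055, ω₁=-0.979, θ₂=-0.052, ω₂=-0.032
apply F[3]=-7.215 → step 4: x=0.032, v=0.362, θ₁=-0.072, ω₁=-0.738, θ₂=-0.053, ω₂=-0.026
apply F[4]=-7.830 → step 5: x=0.037, v=0.214, θ₁=-0.085, ω₁=-0.491, θ₂=-0.053, ω₂=-0.014
apply F[5]=-7.482 → step 6: x=0.040, v=0.077, θ₁=-0.092, ω₁=-0.272, θ₂=-0.053, ω₂=0.004
apply F[6]=-6.821 → step 7: x=0.041, v=-0.043, θ₁=-0.096, ω₁=-0.089, θ₂=-0.053, ω₂=0.024
apply F[7]=-6.042 → step 8: x=0.039, v=-0.145, θ₁=-0.096, ω₁=0.058, θ₂=-0.052, ω₂=0.045
apply F[8]=-5.228 → step 9: x=0.035, v=-0.230, θ₁=-0.094, ω₁=0.173, θ₂=-0.051, ω₂=0.066
apply F[9]=-4.431 → step 10: x=0.030, v=-0.299, θ₁=-0.090, ω₁=0.259, θ₂=-0.050, ω₂=0.086
apply F[10]=-3.683 → step 11: x=0.023, v=-0.352, θ₁=-0.084, ω₁=0.319, θ₂=-0.048, ω₂=0.104
apply F[11]=-3.010 → step 12: x=0.016, v=-0.394, θ₁=-0.077, ω₁=0.359, θ₂=-0.046, ω₂=0.120
apply F[12]=-2.419 → step 13: x=0.008, v=-0.424, θ₁=-0.070, ω₁=0.382, θ₂=-0.043, ω₂=0.134
apply F[13]=-1.905 → step 14: x=-0.001, v=-0.445, θ₁=-0.062, ω₁=0.392, θ₂=-0.040, ω₂=0.145
apply F[14]=-1.465 → step 15: x=-0.010, v=-0.460, θ₁=-0.054, ω₁=0.393, θ₂=-0.037, ω₂=0.154
apply F[15]=-1.085 → step 16: x=-0.019, v=-0.468, θ₁=-0.046, ω₁=0.386, θ₂=-0.034, ω₂=0.161
apply F[16]=-0.756 → step 17: x=-0.029, v=-0.471, θ₁=-0.039, ω₁=0.374, θ₂=-0.031, ω₂=0.165
apply F[17]=-0.471 → step 18: x=-0.038, v=-0.471, θ₁=-0.031, ω₁=0.358, θ₂=-0.028, ω₂=0.168
apply F[18]=-0.223 → step 19: x=-0.048, v=-0.467, θ₁=-0.024, ω₁=0.339, θ₂=-0.024, ω₂=0.169
apply F[19]=-0.006 → step 20: x=-0.057, v=-0.460, θ₁=-0.018, ω₁=0.319, θ₂=-0.021, ω₂=0.168
apply F[20]=+0.183 → step 21: x=-0.066, v=-0.452, θ₁=-0.012, ω₁=0.298, θ₂=-0.017, ω₂=0.166
apply F[21]=+0.349 → step 22: x=-0.075, v=-0.441, θ₁=-0.006, ω₁=0.276, θ₂=-0.014, ω₂=0.163
apply F[22]=+0.493 → step 23: x=-0.084, v=-0.429, θ₁=-0.001, ω₁=0.254, θ₂=-0.011, ω₂=0.159

Answer: x=-0.084, v=-0.429, θ₁=-0.001, ω₁=0.254, θ₂=-0.011, ω₂=0.159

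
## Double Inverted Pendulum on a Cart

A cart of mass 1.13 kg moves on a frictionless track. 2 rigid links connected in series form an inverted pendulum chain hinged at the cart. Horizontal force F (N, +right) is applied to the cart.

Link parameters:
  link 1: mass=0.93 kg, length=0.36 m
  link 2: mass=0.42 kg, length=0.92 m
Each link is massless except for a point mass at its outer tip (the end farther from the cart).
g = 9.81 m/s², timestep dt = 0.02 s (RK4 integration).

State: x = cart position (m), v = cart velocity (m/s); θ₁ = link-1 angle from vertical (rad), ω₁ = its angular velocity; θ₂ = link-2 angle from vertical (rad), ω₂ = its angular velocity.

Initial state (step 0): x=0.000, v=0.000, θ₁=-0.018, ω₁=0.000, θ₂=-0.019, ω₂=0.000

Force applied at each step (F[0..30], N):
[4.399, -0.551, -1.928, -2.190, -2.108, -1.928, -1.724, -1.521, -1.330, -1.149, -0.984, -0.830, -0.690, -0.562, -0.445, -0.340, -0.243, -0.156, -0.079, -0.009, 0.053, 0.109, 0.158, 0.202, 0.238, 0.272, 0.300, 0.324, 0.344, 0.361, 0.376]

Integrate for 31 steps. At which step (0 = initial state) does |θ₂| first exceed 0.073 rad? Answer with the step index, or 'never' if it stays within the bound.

Answer: never

Derivation:
apply F[0]=+4.399 → step 1: x=0.001, v=0.082, θ₁=-0.020, ω₁=-0.239, θ₂=-0.019, ω₂=-0.000
apply F[1]=-0.551 → step 2: x=0.002, v=0.078, θ₁=-0.025, ω₁=-0.240, θ₂=-0.019, ω₂=0.001
apply F[2]=-1.928 → step 3: x=0.004, v=0.050, θ₁=-0.029, ω₁=-0.180, θ₂=-0.019, ω₂=0.004
apply F[3]=-2.190 → step 4: x=0.004, v=0.019, θ₁=-0.032, ω₁=-0.112, θ₂=-0.019, ω₂=0.007
apply F[4]=-2.108 → step 5: x=0.004, v=-0.011, θ₁=-0.034, ω₁=-0.052, θ₂=-0.019, ω₂=0.012
apply F[5]=-1.928 → step 6: x=0.004, v=-0.037, θ₁=-0.034, ω₁=-0.002, θ₂=-0.018, ω₂=0.017
apply F[6]=-1.724 → step 7: x=0.003, v=-0.059, θ₁=-0.034, ω₁=0.038, θ₂=-0.018, ω₂=0.022
apply F[7]=-1.521 → step 8: x=0.002, v=-0.078, θ₁=-0.033, ω₁=0.068, θ₂=-0.017, ω₂=0.027
apply F[8]=-1.330 → step 9: x=-0.000, v=-0.094, θ₁=-0.031, ω₁=0.092, θ₂=-0.017, ω₂=0.031
apply F[9]=-1.149 → step 10: x=-0.002, v=-0.108, θ₁=-0.029, ω₁=0.108, θ₂=-0.016, ω₂=0.036
apply F[10]=-0.984 → step 11: x=-0.004, v=-0.118, θ₁=-0.027, ω₁=0.120, θ₂=-0.015, ω₂=0.039
apply F[11]=-0.830 → step 12: x=-0.007, v=-0.127, θ₁=-0.025, ω₁=0.127, θ₂=-0.015, ω₂=0.043
apply F[12]=-0.690 → step 13: x=-0.009, v=-0.134, θ₁=-0.022, ω₁=0.131, θ₂=-0.014, ω₂=0.046
apply F[13]=-0.562 → step 14: x=-0.012, v=-0.139, θ₁=-0.019, ω₁=0.131, θ₂=-0.013, ω₂=0.048
apply F[14]=-0.445 → step 15: x=-0.015, v=-0.142, θ₁=-0.017, ω₁=0.130, θ₂=-0.012, ω₂=0.050
apply F[15]=-0.340 → step 16: x=-0.018, v=-0.145, θ₁=-0.014, ω₁=0.127, θ₂=-0.011, ω₂=0.051
apply F[16]=-0.243 → step 17: x=-0.021, v=-0.146, θ₁=-0.012, ω₁=0.123, θ₂=-0.010, ω₂=0.052
apply F[17]=-0.156 → step 18: x=-0.024, v=-0.146, θ₁=-0.009, ω₁=0.118, θ₂=-0.009, ω₂=0.052
apply F[18]=-0.079 → step 19: x=-0.027, v=-0.146, θ₁=-0.007, ω₁=0.112, θ₂=-0.008, ω₂=0.052
apply F[19]=-0.009 → step 20: x=-0.029, v=-0.145, θ₁=-0.005, ω₁=0.105, θ₂=-0.007, ω₂=0.052
apply F[20]=+0.053 → step 21: x=-0.032, v=-0.143, θ₁=-0.003, ω₁=0.098, θ₂=-0.006, ω₂=0.051
apply F[21]=+0.109 → step 22: x=-0.035, v=-0.140, θ₁=-0.001, ω₁=0.091, θ₂=-0.005, ω₂=0.050
apply F[22]=+0.158 → step 23: x=-0.038, v=-0.137, θ₁=0.001, ω₁=0.084, θ₂=-0.004, ω₂=0.049
apply F[23]=+0.202 → step 24: x=-0.041, v=-0.134, θ₁=0.002, ω₁=0.078, θ₂=-0.003, ω₂=0.048
apply F[24]=+0.238 → step 25: x=-0.043, v=-0.131, θ₁=0.004, ω₁=0.071, θ₂=-0.002, ω₂=0.046
apply F[25]=+0.272 → step 26: x=-0.046, v=-0.127, θ₁=0.005, ω₁=0.064, θ₂=-0.001, ω₂=0.044
apply F[26]=+0.300 → step 27: x=-0.048, v=-0.123, θ₁=0.006, ω₁=0.058, θ₂=0.000, ω₂=0.042
apply F[27]=+0.324 → step 28: x=-0.051, v=-0.119, θ₁=0.007, ω₁=0.052, θ₂=0.001, ω₂=0.040
apply F[28]=+0.344 → step 29: x=-0.053, v=-0.115, θ₁=0.008, ω₁=0.046, θ₂=0.002, ω₂=0.038
apply F[29]=+0.361 → step 30: x=-0.055, v=-0.110, θ₁=0.009, ω₁=0.041, θ₂=0.002, ω₂=0.036
apply F[30]=+0.376 → step 31: x=-0.058, v=-0.106, θ₁=0.010, ω₁=0.036, θ₂=0.003, ω₂=0.034
max |θ₂| = 0.019 ≤ 0.073 over all 32 states.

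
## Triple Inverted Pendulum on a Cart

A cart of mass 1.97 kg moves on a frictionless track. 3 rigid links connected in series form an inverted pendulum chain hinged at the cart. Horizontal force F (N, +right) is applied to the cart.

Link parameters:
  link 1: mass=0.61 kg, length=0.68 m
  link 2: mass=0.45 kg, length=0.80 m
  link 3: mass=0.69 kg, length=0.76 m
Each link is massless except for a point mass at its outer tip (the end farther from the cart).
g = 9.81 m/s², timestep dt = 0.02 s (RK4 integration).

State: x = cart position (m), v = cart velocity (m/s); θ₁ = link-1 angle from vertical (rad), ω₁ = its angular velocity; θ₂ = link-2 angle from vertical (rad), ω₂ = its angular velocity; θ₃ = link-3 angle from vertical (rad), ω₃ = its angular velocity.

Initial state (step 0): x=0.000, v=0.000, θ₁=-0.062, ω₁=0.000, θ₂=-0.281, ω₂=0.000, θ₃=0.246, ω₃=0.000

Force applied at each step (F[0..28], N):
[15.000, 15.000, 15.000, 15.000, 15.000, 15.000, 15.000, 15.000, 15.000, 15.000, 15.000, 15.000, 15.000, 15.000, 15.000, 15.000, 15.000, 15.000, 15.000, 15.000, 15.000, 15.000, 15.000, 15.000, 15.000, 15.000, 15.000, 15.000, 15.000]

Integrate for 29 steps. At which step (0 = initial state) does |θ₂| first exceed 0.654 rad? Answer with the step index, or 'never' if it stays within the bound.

apply F[0]=+15.000 → step 1: x=0.002, v=0.160, θ₁=-0.064, ω₁=-0.180, θ₂=-0.283, ω₂=-0.213, θ₃=0.248, ω₃=0.206
apply F[1]=+15.000 → step 2: x=0.006, v=0.321, θ₁=-0.069, ω₁=-0.363, θ₂=-0.289, ω₂=-0.422, θ₃=0.254, ω₃=0.408
apply F[2]=+15.000 → step 3: x=0.014, v=0.482, θ₁=-0.078, ω₁=-0.553, θ₂=-0.300, ω₂=-0.622, θ₃=0.264, ω₃=0.605
apply F[3]=+15.000 → step 4: x=0.026, v=0.644, θ₁=-0.091, ω₁=-0.752, θ₂=-0.314, ω₂=-0.810, θ₃=0.278, ω₃=0.793
apply F[4]=+15.000 → step 5: x=0.040, v=0.806, θ₁=-0.109, ω₁=-0.963, θ₂=-0.332, ω₂=-0.980, θ₃=0.296, ω₃=0.968
apply F[5]=+15.000 → step 6: x=0.058, v=0.970, θ₁=-0.130, ω₁=-1.188, θ₂=-0.353, ω₂=-1.129, θ₃=0.317, ω₃=1.126
apply F[6]=+15.000 → step 7: x=0.079, v=1.134, θ₁=-0.156, ω₁=-1.428, θ₂=-0.377, ω₂=-1.253, θ₃=0.341, ω₃=1.264
apply F[7]=+15.000 → step 8: x=0.103, v=1.298, θ₁=-0.187, ω₁=-1.685, θ₂=-0.403, ω₂=-1.348, θ₃=0.367, ω₃=1.377
apply F[8]=+15.000 → step 9: x=0.131, v=1.461, θ₁=-0.224, ω₁=-1.958, θ₂=-0.431, ω₂=-1.413, θ₃=0.396, ω₃=1.463
apply F[9]=+15.000 → step 10: x=0.162, v=1.623, θ₁=-0.266, ω₁=-2.247, θ₂=-0.460, ω₂=-1.448, θ₃=0.426, ω₃=1.519
apply F[10]=+15.000 → step 11: x=0.196, v=1.782, θ₁=-0.314, ω₁=-2.550, θ₂=-0.489, ω₂=-1.452, θ₃=0.456, ω₃=1.540
apply F[11]=+15.000 → step 12: x=0.233, v=1.937, θ₁=-0.368, ω₁=-2.863, θ₂=-0.518, ω₂=-1.429, θ₃=0.487, ω₃=1.524
apply F[12]=+15.000 → step 13: x=0.273, v=2.085, θ₁=-0.428, ω₁=-3.182, θ₂=-0.546, ω₂=-1.385, θ₃=0.517, ω₃=1.467
apply F[13]=+15.000 → step 14: x=0.316, v=2.223, θ₁=-0.495, ω₁=-3.502, θ₂=-0.573, ω₂=-1.325, θ₃=0.545, ω₃=1.367
apply F[14]=+15.000 → step 15: x=0.362, v=2.349, θ₁=-0.568, ω₁=-3.815, θ₂=-0.599, ω₂=-1.262, θ₃=0.571, ω₃=1.220
apply F[15]=+15.000 → step 16: x=0.410, v=2.460, θ₁=-0.648, ω₁=-4.114, θ₂=-0.623, ω₂=-1.207, θ₃=0.594, ω₃=1.027
apply F[16]=+15.000 → step 17: x=0.460, v=2.554, θ₁=-0.733, ω₁=-4.393, θ₂=-0.647, ω₂=-1.174, θ₃=0.612, ω₃=0.789
apply F[17]=+15.000 → step 18: x=0.512, v=2.630, θ₁=-0.823, ω₁=-4.646, θ₂=-0.671, ω₂=-1.175, θ₃=0.625, ω₃=0.510
apply F[18]=+15.000 → step 19: x=0.565, v=2.686, θ₁=-0.918, ω₁=-4.870, θ₂=-0.694, ω₂=-1.222, θ₃=0.632, ω₃=0.195
apply F[19]=+15.000 → step 20: x=0.620, v=2.724, θ₁=-1.018, ω₁=-5.064, θ₂=-0.720, ω₂=-1.321, θ₃=0.633, ω₃=-0.148
apply F[20]=+15.000 → step 21: x=0.674, v=2.746, θ₁=-1.121, ω₁=-5.230, θ₂=-0.748, ω₂=-1.476, θ₃=0.626, ω₃=-0.515
apply F[21]=+15.000 → step 22: x=0.729, v=2.751, θ₁=-1.227, ω₁=-5.371, θ₂=-0.779, ω₂=-1.684, θ₃=0.612, ω₃=-0.900
apply F[22]=+15.000 → step 23: x=0.784, v=2.744, θ₁=-1.335, ω₁=-5.488, θ₂=-0.815, ω₂=-1.945, θ₃=0.590, ω₃=-1.300
apply F[23]=+15.000 → step 24: x=0.839, v=2.724, θ₁=-1.446, ω₁=-5.583, θ₂=-0.857, ω₂=-2.252, θ₃=0.560, ω₃=-1.717
apply F[24]=+15.000 → step 25: x=0.893, v=2.695, θ₁=-1.559, ω₁=-5.657, θ₂=-0.906, ω₂=-2.601, θ₃=0.521, ω₃=-2.153
apply F[25]=+15.000 → step 26: x=0.947, v=2.658, θ₁=-1.672, ω₁=-5.707, θ₂=-0.962, ω₂=-2.982, θ₃=0.474, ω₃=-2.611
apply F[26]=+15.000 → step 27: x=0.999, v=2.615, θ₁=-1.787, ω₁=-5.729, θ₂=-1.025, ω₂=-3.388, θ₃=0.417, ω₃=-3.098
apply F[27]=+15.000 → step 28: x=1.051, v=2.570, θ₁=-1.901, ω₁=-5.719, θ₂=-1.097, ω₂=-3.807, θ₃=0.350, ω₃=-3.620
apply F[28]=+15.000 → step 29: x=1.102, v=2.524, θ₁=-2.015, ω₁=-5.669, θ₂=-1.177, ω₂=-4.225, θ₃=0.272, ω₃=-4.183
|θ₂| = 0.671 > 0.654 first at step 18.

Answer: 18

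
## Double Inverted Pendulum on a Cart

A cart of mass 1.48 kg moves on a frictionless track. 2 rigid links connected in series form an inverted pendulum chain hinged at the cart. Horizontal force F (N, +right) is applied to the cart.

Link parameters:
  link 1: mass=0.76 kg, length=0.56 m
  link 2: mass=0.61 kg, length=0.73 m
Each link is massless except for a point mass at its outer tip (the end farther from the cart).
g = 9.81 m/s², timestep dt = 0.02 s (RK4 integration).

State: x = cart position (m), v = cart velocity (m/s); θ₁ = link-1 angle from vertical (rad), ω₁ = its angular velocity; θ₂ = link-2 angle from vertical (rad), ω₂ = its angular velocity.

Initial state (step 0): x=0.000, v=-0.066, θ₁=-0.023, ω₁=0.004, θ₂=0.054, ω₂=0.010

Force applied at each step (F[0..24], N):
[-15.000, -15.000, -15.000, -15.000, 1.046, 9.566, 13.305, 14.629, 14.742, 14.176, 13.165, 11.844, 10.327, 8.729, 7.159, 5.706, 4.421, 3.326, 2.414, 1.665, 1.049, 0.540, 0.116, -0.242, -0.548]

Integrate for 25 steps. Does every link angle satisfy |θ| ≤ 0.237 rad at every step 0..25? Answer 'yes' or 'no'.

apply F[0]=-15.000 → step 1: x=-0.003, v=-0.265, θ₁=-0.020, ω₁=0.329, θ₂=0.055, ω₂=0.047
apply F[1]=-15.000 → step 2: x=-0.011, v=-0.465, θ₁=-0.010, ω₁=0.661, θ₂=0.056, ω₂=0.081
apply F[2]=-15.000 → step 3: x=-0.022, v=-0.667, θ₁=0.007, ω₁=1.006, θ₂=0.058, ω₂=0.109
apply F[3]=-15.000 → step 4: x=-0.037, v=-0.873, θ₁=0.031, ω₁=1.369, θ₂=0.060, ω₂=0.127
apply F[4]=+1.046 → step 5: x=-0.055, v=-0.866, θ₁=0.058, ω₁=1.368, θ₂=0.063, ω₂=0.134
apply F[5]=+9.566 → step 6: x=-0.071, v=-0.749, θ₁=0.083, ω₁=1.186, θ₂=0.065, ω₂=0.131
apply F[6]=+13.305 → step 7: x=-0.084, v=-0.586, θ₁=0.105, ω₁=0.938, θ₂=0.068, ω₂=0.117
apply F[7]=+14.629 → step 8: x=-0.094, v=-0.410, θ₁=0.121, ω₁=0.678, θ₂=0.070, ω₂=0.095
apply F[8]=+14.742 → step 9: x=-0.101, v=-0.236, θ₁=0.132, ω₁=0.431, θ₂=0.072, ω₂=0.065
apply F[9]=+14.176 → step 10: x=-0.104, v=-0.071, θ₁=0.138, ω₁=0.206, θ₂=0.073, ω₂=0.032
apply F[10]=+13.165 → step 11: x=-0.104, v=0.079, θ₁=0.140, ω₁=0.009, θ₂=0.073, ω₂=-0.003
apply F[11]=+11.844 → step 12: x=-0.101, v=0.212, θ₁=0.139, ω₁=-0.156, θ₂=0.073, ω₂=-0.038
apply F[12]=+10.327 → step 13: x=-0.095, v=0.325, θ₁=0.134, ω₁=-0.289, θ₂=0.071, ω₂=-0.072
apply F[13]=+8.729 → step 14: x=-0.088, v=0.418, θ₁=0.128, ω₁=-0.391, θ₂=0.070, ω₂=-0.102
apply F[14]=+7.159 → step 15: x=-0.079, v=0.492, θ₁=0.119, ω₁=-0.462, θ₂=0.067, ω₂=-0.130
apply F[15]=+5.706 → step 16: x=-0.068, v=0.548, θ₁=0.109, ω₁=-0.508, θ₂=0.065, ω₂=-0.153
apply F[16]=+4.421 → step 17: x=-0.057, v=0.589, θ₁=0.099, ω₁=-0.533, θ₂=0.061, ω₂=-0.173
apply F[17]=+3.326 → step 18: x=-0.045, v=0.617, θ₁=0.088, ω₁=-0.541, θ₂=0.058, ω₂=-0.190
apply F[18]=+2.414 → step 19: x=-0.032, v=0.635, θ₁=0.078, ω₁=-0.536, θ₂=0.054, ω₂=-0.203
apply F[19]=+1.665 → step 20: x=-0.020, v=0.645, θ₁=0.067, ω₁=-0.522, θ₂=0.050, ω₂=-0.213
apply F[20]=+1.049 → step 21: x=-0.007, v=0.648, θ₁=0.057, ω₁=-0.502, θ₂=0.045, ω₂=-0.219
apply F[21]=+0.540 → step 22: x=0.006, v=0.646, θ₁=0.047, ω₁=-0.478, θ₂=0.041, ω₂=-0.224
apply F[22]=+0.116 → step 23: x=0.019, v=0.640, θ₁=0.038, ω₁=-0.451, θ₂=0.036, ω₂=-0.225
apply F[23]=-0.242 → step 24: x=0.032, v=0.631, θ₁=0.029, ω₁=-0.423, θ₂=0.032, ω₂=-0.225
apply F[24]=-0.548 → step 25: x=0.044, v=0.619, θ₁=0.021, ω₁=-0.395, θ₂=0.027, ω₂=-0.223
Max |angle| over trajectory = 0.140 rad; bound = 0.237 → within bound.

Answer: yes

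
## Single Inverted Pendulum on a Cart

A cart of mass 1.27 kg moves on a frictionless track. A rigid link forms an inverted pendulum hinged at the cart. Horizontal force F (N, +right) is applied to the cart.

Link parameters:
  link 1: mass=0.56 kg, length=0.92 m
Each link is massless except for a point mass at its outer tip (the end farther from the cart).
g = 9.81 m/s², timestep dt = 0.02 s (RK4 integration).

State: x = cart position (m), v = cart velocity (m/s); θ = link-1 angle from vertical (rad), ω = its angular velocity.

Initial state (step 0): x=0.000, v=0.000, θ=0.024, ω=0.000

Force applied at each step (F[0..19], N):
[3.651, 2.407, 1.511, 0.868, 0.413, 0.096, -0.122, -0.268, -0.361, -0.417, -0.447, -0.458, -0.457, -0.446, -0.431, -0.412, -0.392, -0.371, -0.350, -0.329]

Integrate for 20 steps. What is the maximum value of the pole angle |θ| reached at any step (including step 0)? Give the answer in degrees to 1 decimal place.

apply F[0]=+3.651 → step 1: x=0.001, v=0.055, θ=0.023, ω=-0.055
apply F[1]=+2.407 → step 2: x=0.002, v=0.091, θ=0.022, ω=-0.089
apply F[2]=+1.511 → step 3: x=0.004, v=0.113, θ=0.020, ω=-0.109
apply F[3]=+0.868 → step 4: x=0.006, v=0.125, θ=0.018, ω=-0.118
apply F[4]=+0.413 → step 5: x=0.009, v=0.130, θ=0.015, ω=-0.120
apply F[5]=+0.096 → step 6: x=0.012, v=0.131, θ=0.013, ω=-0.117
apply F[6]=-0.122 → step 7: x=0.014, v=0.128, θ=0.011, ω=-0.111
apply F[7]=-0.268 → step 8: x=0.017, v=0.123, θ=0.009, ω=-0.104
apply F[8]=-0.361 → step 9: x=0.019, v=0.116, θ=0.007, ω=-0.095
apply F[9]=-0.417 → step 10: x=0.021, v=0.109, θ=0.005, ω=-0.086
apply F[10]=-0.447 → step 11: x=0.023, v=0.102, θ=0.003, ω=-0.077
apply F[11]=-0.458 → step 12: x=0.025, v=0.095, θ=0.002, ω=-0.069
apply F[12]=-0.457 → step 13: x=0.027, v=0.087, θ=0.000, ω=-0.061
apply F[13]=-0.446 → step 14: x=0.029, v=0.080, θ=-0.001, ω=-0.053
apply F[14]=-0.431 → step 15: x=0.030, v=0.074, θ=-0.002, ω=-0.046
apply F[15]=-0.412 → step 16: x=0.032, v=0.067, θ=-0.003, ω=-0.040
apply F[16]=-0.392 → step 17: x=0.033, v=0.061, θ=-0.003, ω=-0.034
apply F[17]=-0.371 → step 18: x=0.034, v=0.056, θ=-0.004, ω=-0.029
apply F[18]=-0.350 → step 19: x=0.035, v=0.051, θ=-0.004, ω=-0.024
apply F[19]=-0.329 → step 20: x=0.036, v=0.046, θ=-0.005, ω=-0.020
Max |angle| over trajectory = 0.024 rad = 1.4°.

Answer: 1.4°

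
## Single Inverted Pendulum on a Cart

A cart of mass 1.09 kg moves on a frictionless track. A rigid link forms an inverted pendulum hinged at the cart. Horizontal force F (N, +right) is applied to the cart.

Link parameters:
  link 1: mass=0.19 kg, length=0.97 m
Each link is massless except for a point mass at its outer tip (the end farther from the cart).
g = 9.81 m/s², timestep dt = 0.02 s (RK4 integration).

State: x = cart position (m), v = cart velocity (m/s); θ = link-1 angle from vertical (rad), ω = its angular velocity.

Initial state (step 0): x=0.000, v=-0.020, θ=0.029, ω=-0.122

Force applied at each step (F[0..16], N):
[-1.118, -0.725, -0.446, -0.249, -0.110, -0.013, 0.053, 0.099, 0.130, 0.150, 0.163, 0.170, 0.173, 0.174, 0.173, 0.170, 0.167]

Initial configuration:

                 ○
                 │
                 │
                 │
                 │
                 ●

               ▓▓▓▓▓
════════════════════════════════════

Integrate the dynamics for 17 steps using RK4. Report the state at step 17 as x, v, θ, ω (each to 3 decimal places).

Answer: x=-0.021, v=-0.051, θ=0.015, ω=-0.021

Derivation:
apply F[0]=-1.118 → step 1: x=-0.001, v=-0.041, θ=0.027, ω=-0.094
apply F[1]=-0.725 → step 2: x=-0.002, v=-0.056, θ=0.025, ω=-0.074
apply F[2]=-0.446 → step 3: x=-0.003, v=-0.065, θ=0.024, ω=-0.060
apply F[3]=-0.249 → step 4: x=-0.004, v=-0.070, θ=0.023, ω=-0.050
apply F[4]=-0.110 → step 5: x=-0.006, v=-0.073, θ=0.022, ω=-0.043
apply F[5]=-0.013 → step 6: x=-0.007, v=-0.074, θ=0.021, ω=-0.037
apply F[6]=+0.053 → step 7: x=-0.009, v=-0.074, θ=0.020, ω=-0.033
apply F[7]=+0.099 → step 8: x=-0.010, v=-0.072, θ=0.020, ω=-0.030
apply F[8]=+0.130 → step 9: x=-0.011, v=-0.071, θ=0.019, ω=-0.028
apply F[9]=+0.150 → step 10: x=-0.013, v=-0.069, θ=0.019, ω=-0.027
apply F[10]=+0.163 → step 11: x=-0.014, v=-0.066, θ=0.018, ω=-0.025
apply F[11]=+0.170 → step 12: x=-0.015, v=-0.064, θ=0.017, ω=-0.024
apply F[12]=+0.173 → step 13: x=-0.017, v=-0.061, θ=0.017, ω=-0.024
apply F[13]=+0.174 → step 14: x=-0.018, v=-0.058, θ=0.017, ω=-0.023
apply F[14]=+0.173 → step 15: x=-0.019, v=-0.056, θ=0.016, ω=-0.022
apply F[15]=+0.170 → step 16: x=-0.020, v=-0.053, θ=0.016, ω=-0.022
apply F[16]=+0.167 → step 17: x=-0.021, v=-0.051, θ=0.015, ω=-0.021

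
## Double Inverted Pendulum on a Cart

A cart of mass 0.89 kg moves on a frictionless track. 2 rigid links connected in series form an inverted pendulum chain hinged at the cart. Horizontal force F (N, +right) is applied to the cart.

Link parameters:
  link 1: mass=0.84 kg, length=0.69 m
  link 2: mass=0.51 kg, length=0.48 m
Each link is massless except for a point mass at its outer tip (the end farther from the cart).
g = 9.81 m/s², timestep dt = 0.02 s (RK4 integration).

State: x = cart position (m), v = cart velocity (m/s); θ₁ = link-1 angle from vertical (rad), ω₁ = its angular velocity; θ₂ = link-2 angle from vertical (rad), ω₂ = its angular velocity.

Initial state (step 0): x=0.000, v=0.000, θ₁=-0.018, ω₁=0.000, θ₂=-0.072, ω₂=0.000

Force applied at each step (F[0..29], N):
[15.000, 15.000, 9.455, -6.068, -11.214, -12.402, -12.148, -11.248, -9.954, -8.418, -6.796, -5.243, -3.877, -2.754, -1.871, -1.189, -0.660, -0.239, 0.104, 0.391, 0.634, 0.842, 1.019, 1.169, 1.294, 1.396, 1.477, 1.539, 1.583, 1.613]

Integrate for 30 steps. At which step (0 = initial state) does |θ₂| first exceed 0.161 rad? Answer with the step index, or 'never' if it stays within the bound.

Answer: never

Derivation:
apply F[0]=+15.000 → step 1: x=0.003, v=0.343, θ₁=-0.023, ω₁=-0.493, θ₂=-0.072, ω₂=-0.033
apply F[1]=+15.000 → step 2: x=0.014, v=0.688, θ₁=-0.038, ω₁=-0.995, θ₂=-0.073, ω₂=-0.059
apply F[2]=+9.455 → step 3: x=0.030, v=0.912, θ₁=-0.061, ω₁=-1.330, θ₂=-0.075, ω₂=-0.073
apply F[3]=-6.068 → step 4: x=0.047, v=0.796, θ₁=-0.086, ω₁=-1.184, θ₂=-0.076, ω₂=-0.074
apply F[4]=-11.214 → step 5: x=0.060, v=0.574, θ₁=-0.107, ω₁=-0.894, θ₂=-0.077, ω₂=-0.060
apply F[5]=-12.402 → step 6: x=0.070, v=0.333, θ₁=-0.122, ω₁=-0.586, θ₂=-0.078, ω₂=-0.034
apply F[6]=-12.148 → step 7: x=0.074, v=0.102, θ₁=-0.130, ω₁=-0.299, θ₂=-0.079, ω₂=0.002
apply F[7]=-11.248 → step 8: x=0.074, v=-0.106, θ₁=-0.134, ω₁=-0.048, θ₂=-0.078, ω₂=0.042
apply F[8]=-9.954 → step 9: x=0.070, v=-0.286, θ₁=-0.133, ω₁=0.161, θ₂=-0.077, ω₂=0.083
apply F[9]=-8.418 → step 10: x=0.063, v=-0.433, θ₁=-0.128, ω₁=0.326, θ₂=-0.075, ω₂=0.121
apply F[10]=-6.796 → step 11: x=0.053, v=-0.547, θ₁=-0.120, ω₁=0.445, θ₂=-0.072, ω₂=0.156
apply F[11]=-5.243 → step 12: x=0.041, v=-0.630, θ₁=-0.111, ω₁=0.523, θ₂=-0.069, ω₂=0.186
apply F[12]=-3.877 → step 13: x=0.028, v=-0.686, θ₁=-0.100, ω₁=0.567, θ₂=-0.065, ω₂=0.212
apply F[13]=-2.754 → step 14: x=0.014, v=-0.720, θ₁=-0.088, ω₁=0.585, θ₂=-0.060, ω₂=0.232
apply F[14]=-1.871 → step 15: x=-0.001, v=-0.738, θ₁=-0.077, ω₁=0.584, θ₂=-0.056, ω₂=0.248
apply F[15]=-1.189 → step 16: x=-0.015, v=-0.744, θ₁=-0.065, ω₁=0.569, θ₂=-0.051, ω₂=0.259
apply F[16]=-0.660 → step 17: x=-0.030, v=-0.742, θ₁=-0.054, ω₁=0.547, θ₂=-0.045, ω₂=0.266
apply F[17]=-0.239 → step 18: x=-0.045, v=-0.733, θ₁=-0.043, ω₁=0.520, θ₂=-0.040, ω₂=0.270
apply F[18]=+0.104 → step 19: x=-0.060, v=-0.720, θ₁=-0.033, ω₁=0.489, θ₂=-0.034, ω₂=0.271
apply F[19]=+0.391 → step 20: x=-0.074, v=-0.703, θ₁=-0.024, ω₁=0.457, θ₂=-0.029, ω₂=0.268
apply F[20]=+0.634 → step 21: x=-0.088, v=-0.683, θ₁=-0.015, ω₁=0.424, θ₂=-0.024, ω₂=0.264
apply F[21]=+0.842 → step 22: x=-0.101, v=-0.661, θ₁=-0.007, ω₁=0.391, θ₂=-0.019, ω₂=0.257
apply F[22]=+1.019 → step 23: x=-0.114, v=-0.637, θ₁=0.001, ω₁=0.358, θ₂=-0.013, ω₂=0.248
apply F[23]=+1.169 → step 24: x=-0.127, v=-0.612, θ₁=0.008, ω₁=0.326, θ₂=-0.009, ω₂=0.238
apply F[24]=+1.294 → step 25: x=-0.139, v=-0.586, θ₁=0.014, ω₁=0.294, θ₂=-0.004, ω₂=0.227
apply F[25]=+1.396 → step 26: x=-0.150, v=-0.560, θ₁=0.019, ω₁=0.264, θ₂=0.000, ω₂=0.215
apply F[26]=+1.477 → step 27: x=-0.161, v=-0.533, θ₁=0.024, ω₁=0.235, θ₂=0.005, ω₂=0.203
apply F[27]=+1.539 → step 28: x=-0.171, v=-0.506, θ₁=0.029, ω₁=0.207, θ₂=0.009, ω₂=0.190
apply F[28]=+1.583 → step 29: x=-0.181, v=-0.480, θ₁=0.033, ω₁=0.181, θ₂=0.012, ω₂=0.176
apply F[29]=+1.613 → step 30: x=-0.190, v=-0.454, θ₁=0.036, ω₁=0.157, θ₂=0.016, ω₂=0.163
max |θ₂| = 0.079 ≤ 0.161 over all 31 states.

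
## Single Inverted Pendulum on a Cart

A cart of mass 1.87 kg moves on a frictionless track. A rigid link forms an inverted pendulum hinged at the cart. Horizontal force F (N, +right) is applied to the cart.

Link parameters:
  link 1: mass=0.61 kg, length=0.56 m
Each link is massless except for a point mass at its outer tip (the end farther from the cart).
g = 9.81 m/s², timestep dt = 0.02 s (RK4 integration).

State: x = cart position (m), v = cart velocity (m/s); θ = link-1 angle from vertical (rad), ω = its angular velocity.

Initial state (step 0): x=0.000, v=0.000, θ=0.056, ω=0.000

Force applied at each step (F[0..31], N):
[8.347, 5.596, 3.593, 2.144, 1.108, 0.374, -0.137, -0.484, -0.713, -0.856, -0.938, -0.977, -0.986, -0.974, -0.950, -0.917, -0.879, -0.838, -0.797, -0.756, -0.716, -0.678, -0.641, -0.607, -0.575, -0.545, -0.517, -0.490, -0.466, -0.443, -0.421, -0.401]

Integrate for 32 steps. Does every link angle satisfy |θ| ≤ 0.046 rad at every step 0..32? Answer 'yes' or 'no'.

Answer: no

Derivation:
apply F[0]=+8.347 → step 1: x=0.001, v=0.086, θ=0.055, ω=-0.133
apply F[1]=+5.596 → step 2: x=0.003, v=0.142, θ=0.051, ω=-0.215
apply F[2]=+3.593 → step 3: x=0.006, v=0.177, θ=0.046, ω=-0.261
apply F[3]=+2.144 → step 4: x=0.010, v=0.197, θ=0.041, ω=-0.282
apply F[4]=+1.108 → step 5: x=0.014, v=0.207, θ=0.035, ω=-0.285
apply F[5]=+0.374 → step 6: x=0.018, v=0.209, θ=0.030, ω=-0.277
apply F[6]=-0.137 → step 7: x=0.022, v=0.206, θ=0.024, ω=-0.262
apply F[7]=-0.484 → step 8: x=0.026, v=0.199, θ=0.019, ω=-0.243
apply F[8]=-0.713 → step 9: x=0.030, v=0.190, θ=0.015, ω=-0.221
apply F[9]=-0.856 → step 10: x=0.034, v=0.180, θ=0.010, ω=-0.199
apply F[10]=-0.938 → step 11: x=0.038, v=0.170, θ=0.007, ω=-0.177
apply F[11]=-0.977 → step 12: x=0.041, v=0.159, θ=0.003, ω=-0.156
apply F[12]=-0.986 → step 13: x=0.044, v=0.148, θ=0.000, ω=-0.136
apply F[13]=-0.974 → step 14: x=0.047, v=0.138, θ=-0.002, ω=-0.118
apply F[14]=-0.950 → step 15: x=0.049, v=0.128, θ=-0.004, ω=-0.102
apply F[15]=-0.917 → step 16: x=0.052, v=0.119, θ=-0.006, ω=-0.087
apply F[16]=-0.879 → step 17: x=0.054, v=0.110, θ=-0.008, ω=-0.073
apply F[17]=-0.838 → step 18: x=0.056, v=0.101, θ=-0.009, ω=-0.061
apply F[18]=-0.797 → step 19: x=0.058, v=0.093, θ=-0.010, ω=-0.050
apply F[19]=-0.756 → step 20: x=0.060, v=0.086, θ=-0.011, ω=-0.041
apply F[20]=-0.716 → step 21: x=0.062, v=0.079, θ=-0.012, ω=-0.032
apply F[21]=-0.678 → step 22: x=0.063, v=0.073, θ=-0.012, ω=-0.025
apply F[22]=-0.641 → step 23: x=0.065, v=0.066, θ=-0.013, ω=-0.019
apply F[23]=-0.607 → step 24: x=0.066, v=0.061, θ=-0.013, ω=-0.013
apply F[24]=-0.575 → step 25: x=0.067, v=0.056, θ=-0.013, ω=-0.008
apply F[25]=-0.545 → step 26: x=0.068, v=0.051, θ=-0.014, ω=-0.004
apply F[26]=-0.517 → step 27: x=0.069, v=0.046, θ=-0.014, ω=-0.001
apply F[27]=-0.490 → step 28: x=0.070, v=0.042, θ=-0.014, ω=0.002
apply F[28]=-0.466 → step 29: x=0.071, v=0.037, θ=-0.013, ω=0.005
apply F[29]=-0.443 → step 30: x=0.071, v=0.034, θ=-0.013, ω=0.007
apply F[30]=-0.421 → step 31: x=0.072, v=0.030, θ=-0.013, ω=0.009
apply F[31]=-0.401 → step 32: x=0.073, v=0.026, θ=-0.013, ω=0.011
Max |angle| over trajectory = 0.056 rad; bound = 0.046 → exceeded.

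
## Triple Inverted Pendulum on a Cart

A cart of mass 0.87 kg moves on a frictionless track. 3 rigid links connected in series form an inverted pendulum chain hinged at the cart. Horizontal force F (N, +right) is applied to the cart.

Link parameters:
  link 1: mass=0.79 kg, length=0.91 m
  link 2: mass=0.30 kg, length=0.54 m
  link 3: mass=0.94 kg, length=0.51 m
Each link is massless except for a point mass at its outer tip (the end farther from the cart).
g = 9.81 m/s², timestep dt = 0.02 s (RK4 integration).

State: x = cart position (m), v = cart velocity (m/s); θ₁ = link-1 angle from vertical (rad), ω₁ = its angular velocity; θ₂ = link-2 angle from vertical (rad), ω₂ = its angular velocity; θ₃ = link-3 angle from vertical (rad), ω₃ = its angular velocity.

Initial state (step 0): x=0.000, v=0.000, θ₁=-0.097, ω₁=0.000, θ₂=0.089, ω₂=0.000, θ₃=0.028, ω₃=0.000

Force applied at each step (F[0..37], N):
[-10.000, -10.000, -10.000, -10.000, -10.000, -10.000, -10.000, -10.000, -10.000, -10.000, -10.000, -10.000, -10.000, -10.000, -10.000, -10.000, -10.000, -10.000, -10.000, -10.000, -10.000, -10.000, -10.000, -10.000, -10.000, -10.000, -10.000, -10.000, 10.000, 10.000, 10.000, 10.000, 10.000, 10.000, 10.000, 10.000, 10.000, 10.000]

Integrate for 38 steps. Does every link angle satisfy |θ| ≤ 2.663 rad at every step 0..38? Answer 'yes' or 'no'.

apply F[0]=-10.000 → step 1: x=-0.002, v=-0.185, θ₁=-0.096, ω₁=0.119, θ₂=0.091, ω₂=0.247, θ₃=0.027, ω₃=-0.099
apply F[1]=-10.000 → step 2: x=-0.007, v=-0.371, θ₁=-0.092, ω₁=0.240, θ₂=0.099, ω₂=0.502, θ₃=0.024, ω₃=-0.207
apply F[2]=-10.000 → step 3: x=-0.017, v=-0.561, θ₁=-0.086, ω₁=0.365, θ₂=0.112, ω₂=0.770, θ₃=0.019, ω₃=-0.333
apply F[3]=-10.000 → step 4: x=-0.030, v=-0.755, θ₁=-0.078, ω₁=0.499, θ₂=0.130, ω₂=1.055, θ₃=0.011, ω₃=-0.483
apply F[4]=-10.000 → step 5: x=-0.047, v=-0.955, θ₁=-0.066, ω₁=0.645, θ₂=0.154, ω₂=1.356, θ₃=-0.001, ω₃=-0.659
apply F[5]=-10.000 → step 6: x=-0.068, v=-1.163, θ₁=-0.052, ω₁=0.806, θ₂=0.184, ω₂=1.666, θ₃=-0.016, ω₃=-0.857
apply F[6]=-10.000 → step 7: x=-0.094, v=-1.378, θ₁=-0.034, ω₁=0.985, θ₂=0.221, ω₂=1.971, θ₃=-0.035, ω₃=-1.064
apply F[7]=-10.000 → step 8: x=-0.123, v=-1.602, θ₁=-0.012, ω₁=1.187, θ₂=0.263, ω₂=2.248, θ₃=-0.058, ω₃=-1.258
apply F[8]=-10.000 → step 9: x=-0.158, v=-1.832, θ₁=0.014, ω₁=1.413, θ₂=0.310, ω₂=2.476, θ₃=-0.085, ω₃=-1.417
apply F[9]=-10.000 → step 10: x=-0.197, v=-2.066, θ₁=0.045, ω₁=1.661, θ₂=0.361, ω₂=2.640, θ₃=-0.115, ω₃=-1.524
apply F[10]=-10.000 → step 11: x=-0.240, v=-2.304, θ₁=0.080, ω₁=1.928, θ₂=0.415, ω₂=2.733, θ₃=-0.146, ω₃=-1.568
apply F[11]=-10.000 → step 12: x=-0.289, v=-2.542, θ₁=0.122, ω₁=2.212, θ₂=0.470, ω₂=2.756, θ₃=-0.177, ω₃=-1.549
apply F[12]=-10.000 → step 13: x=-0.342, v=-2.776, θ₁=0.169, ω₁=2.508, θ₂=0.525, ω₂=2.712, θ₃=-0.207, ω₃=-1.466
apply F[13]=-10.000 → step 14: x=-0.400, v=-3.003, θ₁=0.222, ω₁=2.809, θ₂=0.578, ω₂=2.608, θ₃=-0.235, ω₃=-1.323
apply F[14]=-10.000 → step 15: x=-0.462, v=-3.216, θ₁=0.281, ω₁=3.110, θ₂=0.629, ω₂=2.452, θ₃=-0.260, ω₃=-1.120
apply F[15]=-10.000 → step 16: x=-0.528, v=-3.411, θ₁=0.346, ω₁=3.402, θ₂=0.676, ω₂=2.251, θ₃=-0.280, ω₃=-0.861
apply F[16]=-10.000 → step 17: x=-0.598, v=-3.580, θ₁=0.417, ω₁=3.680, θ₂=0.719, ω₂=2.017, θ₃=-0.294, ω₃=-0.545
apply F[17]=-10.000 → step 18: x=-0.671, v=-3.718, θ₁=0.494, ω₁=3.937, θ₂=0.757, ω₂=1.763, θ₃=-0.301, ω₃=-0.176
apply F[18]=-10.000 → step 19: x=-0.747, v=-3.822, θ₁=0.575, ω₁=4.169, θ₂=0.789, ω₂=1.501, θ₃=-0.301, ω₃=0.243
apply F[19]=-10.000 → step 20: x=-0.824, v=-3.889, θ₁=0.660, ω₁=4.374, θ₂=0.817, ω₂=1.240, θ₃=-0.291, ω₃=0.709
apply F[20]=-10.000 → step 21: x=-0.902, v=-3.918, θ₁=0.749, ω₁=4.553, θ₂=0.839, ω₂=0.989, θ₃=-0.272, ω₃=1.216
apply F[21]=-10.000 → step 22: x=-0.980, v=-3.911, θ₁=0.842, ω₁=4.709, θ₂=0.856, ω₂=0.751, θ₃=-0.242, ω₃=1.760
apply F[22]=-10.000 → step 23: x=-1.058, v=-3.868, θ₁=0.938, ω₁=4.843, θ₂=0.869, ω₂=0.524, θ₃=-0.201, ω₃=2.338
apply F[23]=-10.000 → step 24: x=-1.135, v=-3.794, θ₁=1.036, ω₁=4.961, θ₂=0.877, ω₂=0.303, θ₃=-0.149, ω₃=2.950
apply F[24]=-10.000 → step 25: x=-1.210, v=-3.687, θ₁=1.136, ω₁=5.064, θ₂=0.881, ω₂=0.080, θ₃=-0.083, ω₃=3.598
apply F[25]=-10.000 → step 26: x=-1.282, v=-3.551, θ₁=1.238, ω₁=5.152, θ₂=0.881, ω₂=-0.152, θ₃=-0.004, ω₃=4.288
apply F[26]=-10.000 → step 27: x=-1.352, v=-3.386, θ₁=1.342, ω₁=5.224, θ₂=0.875, ω₂=-0.400, θ₃=0.089, ω₃=5.028
apply F[27]=-10.000 → step 28: x=-1.417, v=-3.190, θ₁=1.447, ω₁=5.271, θ₂=0.864, ω₂=-0.664, θ₃=0.197, ω₃=5.824
apply F[28]=+10.000 → step 29: x=-1.477, v=-2.763, θ₁=1.553, ω₁=5.330, θ₂=0.847, ω₂=-1.036, θ₃=0.319, ω₃=6.360
apply F[29]=+10.000 → step 30: x=-1.528, v=-2.306, θ₁=1.660, ω₁=5.373, θ₂=0.823, ω₂=-1.345, θ₃=0.452, ω₃=6.916
apply F[30]=+10.000 → step 31: x=-1.569, v=-1.826, θ₁=1.768, ω₁=5.385, θ₂=0.795, ω₂=-1.463, θ₃=0.595, ω₃=7.377
apply F[31]=+10.000 → step 32: x=-1.601, v=-1.342, θ₁=1.875, ω₁=5.385, θ₂=0.767, ω₂=-1.235, θ₃=0.745, ω₃=7.581
apply F[32]=+10.000 → step 33: x=-1.623, v=-0.868, θ₁=1.983, ω₁=5.426, θ₂=0.748, ω₂=-0.615, θ₃=0.896, ω₃=7.473
apply F[33]=+10.000 → step 34: x=-1.635, v=-0.400, θ₁=2.093, ω₁=5.555, θ₂=0.745, ω₂=0.301, θ₃=1.042, ω₃=7.155
apply F[34]=+10.000 → step 35: x=-1.639, v=0.079, θ₁=2.206, ω₁=5.785, θ₂=0.761, ω₂=1.411, θ₃=1.182, ω₃=6.756
apply F[35]=+10.000 → step 36: x=-1.632, v=0.584, θ₁=2.325, ω₁=6.105, θ₂=0.802, ω₂=2.689, θ₃=1.313, ω₃=6.329
apply F[36]=+10.000 → step 37: x=-1.615, v=1.123, θ₁=2.451, ω₁=6.490, θ₂=0.870, ω₂=4.174, θ₃=1.435, ω₃=5.859
apply F[37]=+10.000 → step 38: x=-1.587, v=1.690, θ₁=2.585, ω₁=6.893, θ₂=0.971, ω₂=5.945, θ₃=1.546, ω₃=5.280
Max |angle| over trajectory = 2.585 rad; bound = 2.663 → within bound.

Answer: yes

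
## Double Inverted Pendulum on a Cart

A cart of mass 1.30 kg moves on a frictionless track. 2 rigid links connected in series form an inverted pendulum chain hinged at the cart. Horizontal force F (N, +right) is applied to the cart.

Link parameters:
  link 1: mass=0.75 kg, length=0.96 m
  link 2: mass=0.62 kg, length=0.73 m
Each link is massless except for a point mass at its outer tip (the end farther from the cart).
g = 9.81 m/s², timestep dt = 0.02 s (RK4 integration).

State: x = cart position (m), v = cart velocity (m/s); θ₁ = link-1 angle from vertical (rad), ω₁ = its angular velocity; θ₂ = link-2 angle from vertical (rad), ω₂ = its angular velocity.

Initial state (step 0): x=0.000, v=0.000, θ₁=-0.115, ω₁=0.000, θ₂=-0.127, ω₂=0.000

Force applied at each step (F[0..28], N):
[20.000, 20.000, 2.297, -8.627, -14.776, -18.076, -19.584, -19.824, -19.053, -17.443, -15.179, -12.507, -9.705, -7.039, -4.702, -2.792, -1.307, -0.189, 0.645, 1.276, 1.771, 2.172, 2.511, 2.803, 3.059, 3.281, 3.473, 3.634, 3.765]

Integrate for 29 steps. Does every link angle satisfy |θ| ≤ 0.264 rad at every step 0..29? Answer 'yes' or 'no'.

Answer: yes

Derivation:
apply F[0]=+20.000 → step 1: x=0.003, v=0.327, θ₁=-0.119, ω₁=-0.360, θ₂=-0.127, ω₂=-0.004
apply F[1]=+20.000 → step 2: x=0.013, v=0.654, θ₁=-0.129, ω₁=-0.723, θ₂=-0.127, ω₂=-0.006
apply F[2]=+2.297 → step 3: x=0.027, v=0.714, θ₁=-0.145, ω₁=-0.815, θ₂=-0.127, ω₂=-0.001
apply F[3]=-8.627 → step 4: x=0.040, v=0.613, θ₁=-0.160, ω₁=-0.746, θ₂=-0.127, ω₂=0.011
apply F[4]=-14.776 → step 5: x=0.050, v=0.424, θ₁=-0.174, ω₁=-0.593, θ₂=-0.127, ω₂=0.033
apply F[5]=-18.076 → step 6: x=0.056, v=0.189, θ₁=-0.184, ω₁=-0.399, θ₂=-0.126, ω₂=0.063
apply F[6]=-19.584 → step 7: x=0.058, v=-0.066, θ₁=-0.190, ω₁=-0.189, θ₂=-0.124, ω₂=0.100
apply F[7]=-19.824 → step 8: x=0.054, v=-0.323, θ₁=-0.191, ω₁=0.021, θ₂=-0.122, ω₂=0.141
apply F[8]=-19.053 → step 9: x=0.045, v=-0.569, θ₁=-0.189, ω₁=0.220, θ₂=-0.118, ω₂=0.183
apply F[9]=-17.443 → step 10: x=0.031, v=-0.792, θ₁=-0.183, ω₁=0.397, θ₂=-0.114, ω₂=0.223
apply F[10]=-15.179 → step 11: x=0.014, v=-0.984, θ₁=-0.173, ω₁=0.545, θ₂=-0.110, ω₂=0.259
apply F[11]=-12.507 → step 12: x=-0.008, v=-1.139, θ₁=-0.161, ω₁=0.659, θ₂=-0.104, ω₂=0.291
apply F[12]=-9.705 → step 13: x=-0.032, v=-1.256, θ₁=-0.147, ω₁=0.739, θ₂=-0.098, ω₂=0.318
apply F[13]=-7.039 → step 14: x=-0.058, v=-1.336, θ₁=-0.132, ω₁=0.785, θ₂=-0.091, ω₂=0.340
apply F[14]=-4.702 → step 15: x=-0.085, v=-1.384, θ₁=-0.116, ω₁=0.804, θ₂=-0.084, ω₂=0.357
apply F[15]=-2.792 → step 16: x=-0.113, v=-1.406, θ₁=-0.100, ω₁=0.800, θ₂=-0.077, ω₂=0.369
apply F[16]=-1.307 → step 17: x=-0.141, v=-1.408, θ₁=-0.084, ω₁=0.781, θ₂=-0.070, ω₂=0.378
apply F[17]=-0.189 → step 18: x=-0.169, v=-1.397, θ₁=-0.069, ω₁=0.751, θ₂=-0.062, ω₂=0.383
apply F[18]=+0.645 → step 19: x=-0.197, v=-1.375, θ₁=-0.054, ω₁=0.715, θ₂=-0.054, ω₂=0.385
apply F[19]=+1.276 → step 20: x=-0.224, v=-1.346, θ₁=-0.040, ω₁=0.676, θ₂=-0.047, ω₂=0.383
apply F[20]=+1.771 → step 21: x=-0.250, v=-1.312, θ₁=-0.027, ω₁=0.636, θ₂=-0.039, ω₂=0.379
apply F[21]=+2.172 → step 22: x=-0.276, v=-1.274, θ₁=-0.015, ω₁=0.594, θ₂=-0.032, ω₂=0.372
apply F[22]=+2.511 → step 23: x=-0.301, v=-1.234, θ₁=-0.004, ω₁=0.553, θ₂=-0.024, ω₂=0.363
apply F[23]=+2.803 → step 24: x=-0.325, v=-1.191, θ₁=0.007, ω₁=0.513, θ₂=-0.017, ω₂=0.353
apply F[24]=+3.059 → step 25: x=-0.349, v=-1.147, θ₁=0.017, ω₁=0.473, θ₂=-0.010, ω₂=0.341
apply F[25]=+3.281 → step 26: x=-0.371, v=-1.100, θ₁=0.026, ω₁=0.434, θ₂=-0.003, ω₂=0.327
apply F[26]=+3.473 → step 27: x=-0.393, v=-1.053, θ₁=0.034, ω₁=0.396, θ₂=0.003, ω₂=0.312
apply F[27]=+3.634 → step 28: x=-0.413, v=-1.005, θ₁=0.042, ω₁=0.359, θ₂=0.009, ω₂=0.297
apply F[28]=+3.765 → step 29: x=-0.433, v=-0.956, θ₁=0.049, ω₁=0.323, θ₂=0.015, ω₂=0.280
Max |angle| over trajectory = 0.191 rad; bound = 0.264 → within bound.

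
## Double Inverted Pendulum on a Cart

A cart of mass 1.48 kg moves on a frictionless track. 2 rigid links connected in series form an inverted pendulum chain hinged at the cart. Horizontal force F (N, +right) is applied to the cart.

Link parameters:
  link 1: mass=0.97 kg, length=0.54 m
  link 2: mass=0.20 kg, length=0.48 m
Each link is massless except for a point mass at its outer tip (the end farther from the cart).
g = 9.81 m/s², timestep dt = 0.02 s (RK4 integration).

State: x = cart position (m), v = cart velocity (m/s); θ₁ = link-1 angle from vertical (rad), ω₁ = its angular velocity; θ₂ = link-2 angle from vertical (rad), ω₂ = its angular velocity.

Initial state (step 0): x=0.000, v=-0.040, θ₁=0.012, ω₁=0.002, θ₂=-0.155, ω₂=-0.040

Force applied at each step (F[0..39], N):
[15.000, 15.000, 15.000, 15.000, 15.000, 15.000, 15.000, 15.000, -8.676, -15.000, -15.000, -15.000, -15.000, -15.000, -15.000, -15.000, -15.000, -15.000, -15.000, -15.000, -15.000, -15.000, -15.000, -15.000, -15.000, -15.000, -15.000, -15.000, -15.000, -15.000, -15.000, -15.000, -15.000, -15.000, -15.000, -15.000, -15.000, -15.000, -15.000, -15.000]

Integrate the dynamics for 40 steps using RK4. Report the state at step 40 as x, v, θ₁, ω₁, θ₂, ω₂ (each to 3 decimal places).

Answer: x=-0.642, v=-4.933, θ₁=-3.733, ω₁=-11.421, θ₂=-0.108, ω₂=-1.047

Derivation:
apply F[0]=+15.000 → step 1: x=0.001, v=0.161, θ₁=0.008, ω₁=-0.354, θ₂=-0.157, ω₂=-0.122
apply F[1]=+15.000 → step 2: x=0.006, v=0.363, θ₁=-0.002, ω₁=-0.715, θ₂=-0.160, ω₂=-0.200
apply F[2]=+15.000 → step 3: x=0.016, v=0.567, θ₁=-0.020, ω₁=-1.087, θ₂=-0.165, ω₂=-0.270
apply F[3]=+15.000 → step 4: x=0.029, v=0.774, θ₁=-0.046, ω₁=-1.473, θ₂=-0.171, ω₂=-0.328
apply F[4]=+15.000 → step 5: x=0.047, v=0.984, θ₁=-0.079, ω₁=-1.877, θ₂=-0.178, ω₂=-0.371
apply F[5]=+15.000 → step 6: x=0.069, v=1.197, θ₁=-0.121, ω₁=-2.301, θ₂=-0.185, ω₂=-0.397
apply F[6]=+15.000 → step 7: x=0.095, v=1.410, θ₁=-0.171, ω₁=-2.743, θ₂=-0.193, ω₂=-0.408
apply F[7]=+15.000 → step 8: x=0.125, v=1.622, θ₁=-0.231, ω₁=-3.198, θ₂=-0.202, ω₂=-0.408
apply F[8]=-8.676 → step 9: x=0.156, v=1.526, θ₁=-0.294, ω₁=-3.124, θ₂=-0.210, ω₂=-0.392
apply F[9]=-15.000 → step 10: x=0.185, v=1.359, θ₁=-0.355, ω₁=-2.952, θ₂=-0.217, ω₂=-0.353
apply F[10]=-15.000 → step 11: x=0.211, v=1.200, θ₁=-0.412, ω₁=-2.825, θ₂=-0.224, ω₂=-0.292
apply F[11]=-15.000 → step 12: x=0.233, v=1.050, θ₁=-0.468, ω₁=-2.741, θ₂=-0.229, ω₂=-0.208
apply F[12]=-15.000 → step 13: x=0.253, v=0.907, θ₁=-0.522, ω₁=-2.696, θ₂=-0.232, ω₂=-0.104
apply F[13]=-15.000 → step 14: x=0.270, v=0.770, θ₁=-0.576, ω₁=-2.686, θ₂=-0.233, ω₂=0.020
apply F[14]=-15.000 → step 15: x=0.284, v=0.636, θ₁=-0.630, ω₁=-2.709, θ₂=-0.231, ω₂=0.160
apply F[15]=-15.000 → step 16: x=0.295, v=0.505, θ₁=-0.685, ω₁=-2.760, θ₂=-0.226, ω₂=0.316
apply F[16]=-15.000 → step 17: x=0.304, v=0.376, θ₁=-0.741, ω₁=-2.839, θ₂=-0.218, ω₂=0.484
apply F[17]=-15.000 → step 18: x=0.310, v=0.246, θ₁=-0.798, ω₁=-2.941, θ₂=-0.207, ω₂=0.660
apply F[18]=-15.000 → step 19: x=0.314, v=0.115, θ₁=-0.858, ω₁=-3.065, θ₂=-0.192, ω₂=0.841
apply F[19]=-15.000 → step 20: x=0.315, v=-0.020, θ₁=-0.921, ω₁=-3.210, θ₂=-0.173, ω₂=1.022
apply F[20]=-15.000 → step 21: x=0.313, v=-0.159, θ₁=-0.987, ω₁=-3.373, θ₂=-0.151, ω₂=1.198
apply F[21]=-15.000 → step 22: x=0.308, v=-0.304, θ₁=-1.056, ω₁=-3.554, θ₂=-0.125, ω₂=1.362
apply F[22]=-15.000 → step 23: x=0.301, v=-0.458, θ₁=-1.129, ω₁=-3.753, θ₂=-0.096, ω₂=1.509
apply F[23]=-15.000 → step 24: x=0.290, v=-0.620, θ₁=-1.206, ω₁=-3.971, θ₂=-0.065, ω₂=1.631
apply F[24]=-15.000 → step 25: x=0.276, v=-0.794, θ₁=-1.288, ω₁=-4.210, θ₂=-0.031, ω₂=1.721
apply F[25]=-15.000 → step 26: x=0.258, v=-0.982, θ₁=-1.375, ω₁=-4.474, θ₂=0.004, ω₂=1.769
apply F[26]=-15.000 → step 27: x=0.236, v=-1.185, θ₁=-1.467, ω₁=-4.767, θ₂=0.039, ω₂=1.767
apply F[27]=-15.000 → step 28: x=0.211, v=-1.407, θ₁=-1.566, ω₁=-5.099, θ₂=0.074, ω₂=1.705
apply F[28]=-15.000 → step 29: x=0.180, v=-1.653, θ₁=-1.672, ω₁=-5.478, θ₂=0.107, ω₂=1.570
apply F[29]=-15.000 → step 30: x=0.144, v=-1.927, θ₁=-1.785, ω₁=-5.920, θ₂=0.136, ω₂=1.349
apply F[30]=-15.000 → step 31: x=0.103, v=-2.237, θ₁=-1.909, ω₁=-6.442, θ₂=0.160, ω₂=1.026
apply F[31]=-15.000 → step 32: x=0.054, v=-2.593, θ₁=-2.044, ω₁=-7.071, θ₂=0.176, ω₂=0.581
apply F[32]=-15.000 → step 33: x=-0.001, v=-3.006, θ₁=-2.193, ω₁=-7.838, θ₂=0.182, ω₂=-0.002
apply F[33]=-15.000 → step 34: x=-0.066, v=-3.488, θ₁=-2.358, ω₁=-8.779, θ₂=0.175, ω₂=-0.739
apply F[34]=-15.000 → step 35: x=-0.141, v=-4.042, θ₁=-2.545, ω₁=-9.913, θ₂=0.152, ω₂=-1.617
apply F[35]=-15.000 → step 36: x=-0.228, v=-4.635, θ₁=-2.756, ω₁=-11.178, θ₂=0.110, ω₂=-2.542
apply F[36]=-15.000 → step 37: x=-0.326, v=-5.150, θ₁=-2.991, ω₁=-12.290, θ₂=0.052, ω₂=-3.237
apply F[37]=-15.000 → step 38: x=-0.432, v=-5.387, θ₁=-3.243, ω₁=-12.739, θ₂=-0.015, ω₂=-3.261
apply F[38]=-15.000 → step 39: x=-0.539, v=-5.265, θ₁=-3.495, ω₁=-12.322, θ₂=-0.073, ω₂=-2.431
apply F[39]=-15.000 → step 40: x=-0.642, v=-4.933, θ₁=-3.733, ω₁=-11.421, θ₂=-0.108, ω₂=-1.047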